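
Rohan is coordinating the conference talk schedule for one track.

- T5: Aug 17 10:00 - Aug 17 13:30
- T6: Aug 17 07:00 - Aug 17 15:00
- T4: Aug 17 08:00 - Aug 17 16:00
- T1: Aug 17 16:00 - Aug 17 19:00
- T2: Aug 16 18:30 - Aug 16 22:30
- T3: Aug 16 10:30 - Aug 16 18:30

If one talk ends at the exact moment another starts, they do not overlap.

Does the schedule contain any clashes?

Yes

Sorted by start: T3, T2, T6, T4, T5, T1.
T2 starts exactly when T3 ends (back-to-back, no overlap) — done with T3.
T6 starts after T2 ends — done with T2.
T4 starts before T6 ends → T6 and T4 overlap.
That's a conflict, so the schedule is not conflict-free.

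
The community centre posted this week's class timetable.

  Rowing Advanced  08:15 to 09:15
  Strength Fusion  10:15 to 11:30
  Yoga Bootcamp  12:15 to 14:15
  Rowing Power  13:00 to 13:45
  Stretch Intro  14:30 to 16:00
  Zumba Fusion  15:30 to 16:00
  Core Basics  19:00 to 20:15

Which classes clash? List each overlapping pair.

Rowing Power & Yoga Bootcamp, Stretch Intro & Zumba Fusion

Check each pair: they overlap iff neither finishes before the other starts.
Sorted by start: Rowing Advanced, Strength Fusion, Yoga Bootcamp, Rowing Power, Stretch Intro, Zumba Fusion, Core Basics.
Strength Fusion starts after Rowing Advanced ends, so Rowing Advanced has no further overlaps.
Yoga Bootcamp starts after Strength Fusion ends, so Strength Fusion has no further overlaps.
Rowing Power starts before Yoga Bootcamp ends → Yoga Bootcamp and Rowing Power overlap.
Stretch Intro starts after Yoga Bootcamp ends, so Yoga Bootcamp has no further overlaps.
Stretch Intro starts after Rowing Power ends, so Rowing Power has no further overlaps.
Zumba Fusion starts before Stretch Intro ends → Stretch Intro and Zumba Fusion overlap.
Core Basics starts after Stretch Intro ends.
Core Basics starts after Zumba Fusion ends.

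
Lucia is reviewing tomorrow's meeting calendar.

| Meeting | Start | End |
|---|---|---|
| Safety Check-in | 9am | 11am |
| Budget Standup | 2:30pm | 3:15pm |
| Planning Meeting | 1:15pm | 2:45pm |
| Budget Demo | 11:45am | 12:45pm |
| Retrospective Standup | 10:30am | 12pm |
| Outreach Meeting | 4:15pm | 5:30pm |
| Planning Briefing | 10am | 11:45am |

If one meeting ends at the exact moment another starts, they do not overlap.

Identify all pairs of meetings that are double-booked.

Sorted by start: Safety Check-in, Planning Briefing, Retrospective Standup, Budget Demo, Planning Meeting, Budget Standup, Outreach Meeting.
Planning Briefing starts before Safety Check-in ends → Safety Check-in and Planning Briefing overlap.
Retrospective Standup starts before Safety Check-in ends → Safety Check-in and Retrospective Standup overlap.
Budget Demo starts after Safety Check-in ends, so nothing later overlaps Safety Check-in either.
Retrospective Standup starts before Planning Briefing ends → Planning Briefing and Retrospective Standup overlap.
Budget Demo starts exactly when Planning Briefing ends (back-to-back, no overlap), so nothing later overlaps Planning Briefing either.
Budget Demo starts before Retrospective Standup ends → Retrospective Standup and Budget Demo overlap.
Planning Meeting starts after Retrospective Standup ends, so nothing later overlaps Retrospective Standup either.
Planning Meeting starts after Budget Demo ends, so nothing later overlaps Budget Demo either.
Budget Standup starts before Planning Meeting ends → Planning Meeting and Budget Standup overlap.
Outreach Meeting starts after Planning Meeting ends.
Outreach Meeting starts after Budget Standup ends.

Budget Demo & Retrospective Standup, Budget Standup & Planning Meeting, Planning Briefing & Retrospective Standup, Planning Briefing & Safety Check-in, Retrospective Standup & Safety Check-in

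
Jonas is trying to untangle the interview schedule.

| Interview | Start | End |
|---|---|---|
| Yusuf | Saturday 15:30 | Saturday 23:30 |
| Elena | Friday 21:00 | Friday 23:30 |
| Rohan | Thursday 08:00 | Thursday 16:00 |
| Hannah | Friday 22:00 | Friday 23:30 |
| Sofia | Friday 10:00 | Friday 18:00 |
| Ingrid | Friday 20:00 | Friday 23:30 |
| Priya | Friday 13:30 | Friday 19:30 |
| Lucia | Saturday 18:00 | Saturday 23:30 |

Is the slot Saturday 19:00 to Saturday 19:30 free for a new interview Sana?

Rohan: ends Thursday 16:00 at or before Sana starts Saturday 19:00 → clear.
Sofia: ends Friday 18:00 at or before Sana starts Saturday 19:00 → clear.
Priya: ends Friday 19:30 at or before Sana starts Saturday 19:00 → clear.
Ingrid: ends Friday 23:30 at or before Sana starts Saturday 19:00 → clear.
Elena: ends Friday 23:30 at or before Sana starts Saturday 19:00 → clear.
Hannah: ends Friday 23:30 at or before Sana starts Saturday 19:00 → clear.
Yusuf: starts Saturday 15:30 before Sana ends Saturday 19:30, and ends Saturday 23:30 after Sana starts Saturday 19:00 → overlap.
Lucia: starts Saturday 18:00 before Sana ends Saturday 19:30, and ends Saturday 23:30 after Sana starts Saturday 19:00 → overlap.
Sana overlaps Lucia, Yusuf.

No — it overlaps Lucia, Yusuf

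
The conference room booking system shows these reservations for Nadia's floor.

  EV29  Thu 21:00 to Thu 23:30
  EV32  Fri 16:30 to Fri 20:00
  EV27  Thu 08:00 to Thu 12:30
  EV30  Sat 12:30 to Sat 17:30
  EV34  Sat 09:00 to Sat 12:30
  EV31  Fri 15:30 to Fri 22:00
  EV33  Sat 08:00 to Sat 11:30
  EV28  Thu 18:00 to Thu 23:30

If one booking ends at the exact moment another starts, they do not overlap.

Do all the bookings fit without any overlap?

Check each pair: they overlap iff neither finishes before the other starts.
Sorted by start: EV27, EV28, EV29, EV31, EV32, EV33, EV34, EV30.
EV28 starts after EV27 ends; EV27 is clear from here.
EV29 starts before EV28 ends → EV28 and EV29 overlap.
That's a conflict, so the schedule is not conflict-free.

No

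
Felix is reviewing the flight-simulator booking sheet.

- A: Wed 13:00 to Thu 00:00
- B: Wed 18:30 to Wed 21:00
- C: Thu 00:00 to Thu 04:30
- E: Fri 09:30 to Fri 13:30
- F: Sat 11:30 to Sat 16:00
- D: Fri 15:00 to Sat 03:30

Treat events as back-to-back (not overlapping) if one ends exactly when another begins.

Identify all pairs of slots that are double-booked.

A & B

Sorted by start: A, B, C, E, D, F.
B starts before A ends → A and B overlap.
C starts exactly when A ends (back-to-back, no overlap), so A has no further overlaps.
C starts after B ends, so B has no further overlaps.
E starts after C ends, so C has no further overlaps.
D starts after E ends, so E has no further overlaps.
F starts after D ends.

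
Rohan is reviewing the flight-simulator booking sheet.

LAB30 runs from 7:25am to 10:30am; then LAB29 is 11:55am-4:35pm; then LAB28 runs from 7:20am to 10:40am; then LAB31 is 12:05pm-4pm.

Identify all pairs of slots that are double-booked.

Sorted by start: LAB28, LAB30, LAB29, LAB31.
LAB30 starts before LAB28 ends → LAB28 and LAB30 overlap.
LAB29 starts after LAB28 ends — done with LAB28.
LAB29 starts after LAB30 ends — done with LAB30.
LAB31 starts before LAB29 ends → LAB29 and LAB31 overlap.

LAB28 & LAB30, LAB29 & LAB31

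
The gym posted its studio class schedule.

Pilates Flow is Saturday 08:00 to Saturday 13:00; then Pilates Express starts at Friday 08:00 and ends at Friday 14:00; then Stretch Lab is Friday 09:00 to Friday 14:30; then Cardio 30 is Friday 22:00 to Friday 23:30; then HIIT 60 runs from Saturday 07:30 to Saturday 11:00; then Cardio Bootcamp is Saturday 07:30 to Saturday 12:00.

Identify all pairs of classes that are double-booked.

Cardio Bootcamp & HIIT 60, Cardio Bootcamp & Pilates Flow, HIIT 60 & Pilates Flow, Pilates Express & Stretch Lab

Sorted by start: Pilates Express, Stretch Lab, Cardio 30, Cardio Bootcamp, HIIT 60, Pilates Flow.
Stretch Lab starts before Pilates Express ends → Pilates Express and Stretch Lab overlap.
Cardio 30 starts after Pilates Express ends; Pilates Express is clear from here.
Cardio 30 starts after Stretch Lab ends; Stretch Lab is clear from here.
Cardio Bootcamp starts after Cardio 30 ends; Cardio 30 is clear from here.
HIIT 60 starts before Cardio Bootcamp ends → Cardio Bootcamp and HIIT 60 overlap.
Pilates Flow starts before Cardio Bootcamp ends → Cardio Bootcamp and Pilates Flow overlap.
Pilates Flow starts before HIIT 60 ends → HIIT 60 and Pilates Flow overlap.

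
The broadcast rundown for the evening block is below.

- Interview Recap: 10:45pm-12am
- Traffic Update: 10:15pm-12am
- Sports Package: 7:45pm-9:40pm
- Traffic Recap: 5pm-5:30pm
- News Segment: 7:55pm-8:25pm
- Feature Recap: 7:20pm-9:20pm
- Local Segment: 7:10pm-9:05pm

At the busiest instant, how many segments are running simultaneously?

4

Sort all start/end points and keep a running count:
5pm start Traffic Recap → 1
5:30pm end Traffic Recap → 0
7:10pm start Local Segment → 1
7:20pm start Feature Recap → 2
7:45pm start Sports Package → 3
7:55pm start News Segment → 4
8:25pm end News Segment → 3
9:05pm end Local Segment → 2
9:20pm end Feature Recap → 1
9:40pm end Sports Package → 0
10:15pm start Traffic Update → 1
10:45pm start Interview Recap → 2
12am end Interview Recap → 1
12am end Traffic Update → 0
Peak is 4, at 7:55pm (Feature Recap, Local Segment, News Segment, Sports Package).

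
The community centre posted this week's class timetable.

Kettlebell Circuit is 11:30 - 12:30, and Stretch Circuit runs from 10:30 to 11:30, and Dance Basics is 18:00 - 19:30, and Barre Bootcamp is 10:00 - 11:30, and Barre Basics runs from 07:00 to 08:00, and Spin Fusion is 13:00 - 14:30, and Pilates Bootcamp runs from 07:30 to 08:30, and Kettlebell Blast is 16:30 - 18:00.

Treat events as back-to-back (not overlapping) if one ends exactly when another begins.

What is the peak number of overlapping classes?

Sweep the timeline, counting +1 at each start and −1 at each end (ends before starts at a tie):
07:00 start Barre Basics → 1
07:30 start Pilates Bootcamp → 2
08:00 end Barre Basics → 1
08:30 end Pilates Bootcamp → 0
10:00 start Barre Bootcamp → 1
10:30 start Stretch Circuit → 2
11:30 end Barre Bootcamp → 1
11:30 end Stretch Circuit → 0
11:30 start Kettlebell Circuit → 1
12:30 end Kettlebell Circuit → 0
13:00 start Spin Fusion → 1
14:30 end Spin Fusion → 0
16:30 start Kettlebell Blast → 1
18:00 end Kettlebell Blast → 0
18:00 start Dance Basics → 1
19:30 end Dance Basics → 0
Peak is 2, at 07:30 (Barre Basics, Pilates Bootcamp).

2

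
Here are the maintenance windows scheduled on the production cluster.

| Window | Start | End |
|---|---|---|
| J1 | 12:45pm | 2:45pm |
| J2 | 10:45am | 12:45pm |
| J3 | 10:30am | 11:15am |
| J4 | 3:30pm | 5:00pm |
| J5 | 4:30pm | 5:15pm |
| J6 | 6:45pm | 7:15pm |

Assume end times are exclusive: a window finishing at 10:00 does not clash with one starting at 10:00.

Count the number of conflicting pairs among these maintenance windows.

2

Check each pair: they overlap iff neither finishes before the other starts.
Sorted by start: J3, J2, J1, J4, J5, J6.
J2 starts before J3 ends → J3 and J2 overlap.
J1 starts after J3 ends, so J3 has no further overlaps.
J1 starts exactly when J2 ends (back-to-back, no overlap), so J2 has no further overlaps.
J4 starts after J1 ends, so J1 has no further overlaps.
J5 starts before J4 ends → J4 and J5 overlap.
J6 starts after J4 ends.
J6 starts after J5 ends.
Overlapping pairs: J2 & J3, J4 & J5 — 2 in total.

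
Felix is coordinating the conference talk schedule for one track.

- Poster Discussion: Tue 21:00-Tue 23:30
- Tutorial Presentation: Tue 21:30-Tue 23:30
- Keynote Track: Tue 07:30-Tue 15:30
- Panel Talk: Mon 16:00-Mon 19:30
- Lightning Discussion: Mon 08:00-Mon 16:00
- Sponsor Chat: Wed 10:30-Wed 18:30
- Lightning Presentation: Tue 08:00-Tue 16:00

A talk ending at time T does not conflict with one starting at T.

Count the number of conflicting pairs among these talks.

Sorted by start: Lightning Discussion, Panel Talk, Keynote Track, Lightning Presentation, Poster Discussion, Tutorial Presentation, Sponsor Chat.
Panel Talk starts exactly when Lightning Discussion ends (back-to-back, no overlap), so nothing later overlaps Lightning Discussion either.
Keynote Track starts after Panel Talk ends, so nothing later overlaps Panel Talk either.
Lightning Presentation starts before Keynote Track ends → Keynote Track and Lightning Presentation overlap.
Poster Discussion starts after Keynote Track ends, so nothing later overlaps Keynote Track either.
Poster Discussion starts after Lightning Presentation ends, so nothing later overlaps Lightning Presentation either.
Tutorial Presentation starts before Poster Discussion ends → Poster Discussion and Tutorial Presentation overlap.
Sponsor Chat starts after Poster Discussion ends.
Sponsor Chat starts after Tutorial Presentation ends.
Overlapping pairs: Keynote Track & Lightning Presentation, Poster Discussion & Tutorial Presentation — 2 in total.

2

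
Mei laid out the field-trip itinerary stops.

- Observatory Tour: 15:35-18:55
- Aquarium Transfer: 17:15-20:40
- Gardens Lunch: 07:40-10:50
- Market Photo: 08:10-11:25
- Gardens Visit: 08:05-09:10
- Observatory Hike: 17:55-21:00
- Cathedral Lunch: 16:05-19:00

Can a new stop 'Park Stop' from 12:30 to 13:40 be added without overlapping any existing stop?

Gardens Lunch: ends 10:50 at or before Park Stop starts 12:30 → clear.
Gardens Visit: ends 09:10 at or before Park Stop starts 12:30 → clear.
Market Photo: ends 11:25 at or before Park Stop starts 12:30 → clear.
Observatory Tour: starts 15:35 at or after Park Stop ends 13:40 → clear.
Cathedral Lunch: starts 16:05 at or after Park Stop ends 13:40 → clear.
Aquarium Transfer: starts 17:15 at or after Park Stop ends 13:40 → clear.
Observatory Hike: starts 17:55 at or after Park Stop ends 13:40 → clear.

Yes — the slot is free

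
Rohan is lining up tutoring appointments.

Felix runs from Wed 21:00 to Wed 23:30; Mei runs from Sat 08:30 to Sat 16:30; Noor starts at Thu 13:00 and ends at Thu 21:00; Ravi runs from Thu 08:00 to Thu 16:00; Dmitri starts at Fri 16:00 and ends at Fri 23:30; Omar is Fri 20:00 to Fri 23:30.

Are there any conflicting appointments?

Yes

Sorted by start: Felix, Ravi, Noor, Dmitri, Omar, Mei.
Ravi starts after Felix ends, so nothing later overlaps Felix either.
Noor starts before Ravi ends → Ravi and Noor overlap.
That's a conflict, so the schedule is not conflict-free.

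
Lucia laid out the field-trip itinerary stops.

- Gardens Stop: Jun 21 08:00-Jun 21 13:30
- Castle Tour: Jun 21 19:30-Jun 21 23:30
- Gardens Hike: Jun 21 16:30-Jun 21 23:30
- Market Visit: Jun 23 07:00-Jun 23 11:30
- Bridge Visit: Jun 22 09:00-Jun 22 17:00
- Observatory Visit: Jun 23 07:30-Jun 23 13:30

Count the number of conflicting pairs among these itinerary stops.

Check each pair: they overlap iff neither finishes before the other starts.
Sorted by start: Gardens Stop, Gardens Hike, Castle Tour, Bridge Visit, Market Visit, Observatory Visit.
Gardens Hike starts after Gardens Stop ends — done with Gardens Stop.
Castle Tour starts before Gardens Hike ends → Gardens Hike and Castle Tour overlap.
Bridge Visit starts after Gardens Hike ends — done with Gardens Hike.
Bridge Visit starts after Castle Tour ends — done with Castle Tour.
Market Visit starts after Bridge Visit ends — done with Bridge Visit.
Observatory Visit starts before Market Visit ends → Market Visit and Observatory Visit overlap.
Overlapping pairs: Castle Tour & Gardens Hike, Market Visit & Observatory Visit — 2 in total.

2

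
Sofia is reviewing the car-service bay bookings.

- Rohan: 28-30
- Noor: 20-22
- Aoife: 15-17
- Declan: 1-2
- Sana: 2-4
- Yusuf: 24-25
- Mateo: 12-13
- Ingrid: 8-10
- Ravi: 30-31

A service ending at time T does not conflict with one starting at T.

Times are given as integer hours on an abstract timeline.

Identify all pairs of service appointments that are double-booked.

none

Sorted by start: Declan, Sana, Ingrid, Mateo, Aoife, Noor, Yusuf, Rohan, Ravi.
Sana starts exactly when Declan ends (back-to-back, no overlap); Declan is clear from here.
Ingrid starts after Sana ends; Sana is clear from here.
Mateo starts after Ingrid ends; Ingrid is clear from here.
Aoife starts after Mateo ends; Mateo is clear from here.
Noor starts after Aoife ends; Aoife is clear from here.
Yusuf starts after Noor ends; Noor is clear from here.
Rohan starts after Yusuf ends; Yusuf is clear from here.
Ravi starts exactly when Rohan ends (back-to-back, no overlap).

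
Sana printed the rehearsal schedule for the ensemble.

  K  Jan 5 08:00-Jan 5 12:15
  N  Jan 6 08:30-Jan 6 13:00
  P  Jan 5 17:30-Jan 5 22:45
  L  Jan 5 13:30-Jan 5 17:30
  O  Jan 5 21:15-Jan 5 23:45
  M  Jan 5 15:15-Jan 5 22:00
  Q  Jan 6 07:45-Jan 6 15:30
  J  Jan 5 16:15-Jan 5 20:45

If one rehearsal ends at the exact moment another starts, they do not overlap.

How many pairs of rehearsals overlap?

Sorted by start: K, L, M, J, P, O, Q, N.
L starts after K ends; K is clear from here.
M starts before L ends → L and M overlap.
J starts before L ends → L and J overlap.
P starts exactly when L ends (back-to-back, no overlap); L is clear from here.
J starts before M ends → M and J overlap.
P starts before M ends → M and P overlap.
O starts before M ends → M and O overlap.
Q starts after M ends; M is clear from here.
P starts before J ends → J and P overlap.
O starts after J ends; J is clear from here.
O starts before P ends → P and O overlap.
Q starts after P ends; P is clear from here.
Q starts after O ends; O is clear from here.
N starts before Q ends → Q and N overlap.
Overlapping pairs: J & L, J & M, J & P, L & M, M & O, M & P, N & Q, O & P — 8 in total.

8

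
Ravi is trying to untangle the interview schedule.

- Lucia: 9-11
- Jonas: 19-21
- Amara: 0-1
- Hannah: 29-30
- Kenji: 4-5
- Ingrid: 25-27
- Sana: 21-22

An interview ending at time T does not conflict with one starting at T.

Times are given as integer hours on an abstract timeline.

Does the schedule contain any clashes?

No

Sorted by start: Amara, Kenji, Lucia, Jonas, Sana, Ingrid, Hannah.
Kenji starts after Amara ends; Amara is clear from here.
Lucia starts after Kenji ends; Kenji is clear from here.
Jonas starts after Lucia ends; Lucia is clear from here.
Sana starts exactly when Jonas ends (back-to-back, no overlap); Jonas is clear from here.
Ingrid starts after Sana ends; Sana is clear from here.
Hannah starts after Ingrid ends.
Every pair is clear; the schedule has no overlaps.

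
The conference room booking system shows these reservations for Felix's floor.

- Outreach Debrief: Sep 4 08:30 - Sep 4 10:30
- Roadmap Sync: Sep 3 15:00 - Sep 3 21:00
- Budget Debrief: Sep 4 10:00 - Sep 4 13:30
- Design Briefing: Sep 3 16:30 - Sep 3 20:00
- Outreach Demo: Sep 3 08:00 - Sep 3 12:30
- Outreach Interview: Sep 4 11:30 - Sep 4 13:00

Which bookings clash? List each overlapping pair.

Sorted by start: Outreach Demo, Roadmap Sync, Design Briefing, Outreach Debrief, Budget Debrief, Outreach Interview.
Roadmap Sync starts after Outreach Demo ends, so Outreach Demo has no further overlaps.
Design Briefing starts before Roadmap Sync ends → Roadmap Sync and Design Briefing overlap.
Outreach Debrief starts after Roadmap Sync ends, so Roadmap Sync has no further overlaps.
Outreach Debrief starts after Design Briefing ends, so Design Briefing has no further overlaps.
Budget Debrief starts before Outreach Debrief ends → Outreach Debrief and Budget Debrief overlap.
Outreach Interview starts after Outreach Debrief ends.
Outreach Interview starts before Budget Debrief ends → Budget Debrief and Outreach Interview overlap.

Budget Debrief & Outreach Debrief, Budget Debrief & Outreach Interview, Design Briefing & Roadmap Sync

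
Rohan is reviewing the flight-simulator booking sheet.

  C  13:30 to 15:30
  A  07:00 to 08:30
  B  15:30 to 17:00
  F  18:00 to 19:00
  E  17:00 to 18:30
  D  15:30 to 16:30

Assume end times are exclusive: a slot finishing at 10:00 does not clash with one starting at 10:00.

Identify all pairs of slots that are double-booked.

Sorted by start: A, C, B, D, E, F.
C starts after A ends; A is clear from here.
B starts exactly when C ends (back-to-back, no overlap); C is clear from here.
D starts before B ends → B and D overlap.
E starts exactly when B ends (back-to-back, no overlap); B is clear from here.
E starts after D ends; D is clear from here.
F starts before E ends → E and F overlap.

B & D, E & F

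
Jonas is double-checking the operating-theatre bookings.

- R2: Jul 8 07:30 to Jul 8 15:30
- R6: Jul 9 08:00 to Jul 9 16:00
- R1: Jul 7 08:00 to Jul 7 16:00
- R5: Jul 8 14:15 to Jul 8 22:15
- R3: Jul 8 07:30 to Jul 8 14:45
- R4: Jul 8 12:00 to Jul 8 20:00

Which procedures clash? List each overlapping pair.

R2 & R3, R2 & R4, R2 & R5, R3 & R4, R3 & R5, R4 & R5

Sorted by start: R1, R2, R3, R4, R5, R6.
R2 starts after R1 ends, so nothing later overlaps R1 either.
R3 starts before R2 ends → R2 and R3 overlap.
R4 starts before R2 ends → R2 and R4 overlap.
R5 starts before R2 ends → R2 and R5 overlap.
R6 starts after R2 ends.
R4 starts before R3 ends → R3 and R4 overlap.
R5 starts before R3 ends → R3 and R5 overlap.
R6 starts after R3 ends.
R5 starts before R4 ends → R4 and R5 overlap.
R6 starts after R4 ends.
R6 starts after R5 ends.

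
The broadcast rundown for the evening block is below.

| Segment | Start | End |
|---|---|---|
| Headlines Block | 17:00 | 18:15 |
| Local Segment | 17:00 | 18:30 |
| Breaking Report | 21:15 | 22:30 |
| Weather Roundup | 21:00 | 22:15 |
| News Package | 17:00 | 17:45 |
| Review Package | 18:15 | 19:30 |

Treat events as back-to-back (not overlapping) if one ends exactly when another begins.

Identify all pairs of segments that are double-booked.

Breaking Report & Weather Roundup, Headlines Block & Local Segment, Headlines Block & News Package, Local Segment & News Package, Local Segment & Review Package

Check each pair: they overlap iff neither finishes before the other starts.
Sorted by start: Headlines Block, News Package, Local Segment, Review Package, Weather Roundup, Breaking Report.
News Package starts before Headlines Block ends → Headlines Block and News Package overlap.
Local Segment starts before Headlines Block ends → Headlines Block and Local Segment overlap.
Review Package starts exactly when Headlines Block ends (back-to-back, no overlap), so nothing later overlaps Headlines Block either.
Local Segment starts before News Package ends → News Package and Local Segment overlap.
Review Package starts after News Package ends, so nothing later overlaps News Package either.
Review Package starts before Local Segment ends → Local Segment and Review Package overlap.
Weather Roundup starts after Local Segment ends, so nothing later overlaps Local Segment either.
Weather Roundup starts after Review Package ends, so nothing later overlaps Review Package either.
Breaking Report starts before Weather Roundup ends → Weather Roundup and Breaking Report overlap.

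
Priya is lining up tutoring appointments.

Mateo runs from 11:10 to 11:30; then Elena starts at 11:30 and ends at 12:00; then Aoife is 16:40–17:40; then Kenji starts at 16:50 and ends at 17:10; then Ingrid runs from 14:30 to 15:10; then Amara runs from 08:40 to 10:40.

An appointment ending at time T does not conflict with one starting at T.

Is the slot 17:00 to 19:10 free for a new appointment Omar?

No — it overlaps Aoife, Kenji

Amara: ends 10:40 at or before Omar starts 17:00 → clear.
Mateo: ends 11:30 at or before Omar starts 17:00 → clear.
Elena: ends 12:00 at or before Omar starts 17:00 → clear.
Ingrid: ends 15:10 at or before Omar starts 17:00 → clear.
Aoife: starts 16:40 before Omar ends 19:10, and ends 17:40 after Omar starts 17:00 → overlap.
Kenji: starts 16:50 before Omar ends 19:10, and ends 17:10 after Omar starts 17:00 → overlap.
Omar overlaps Kenji, Aoife.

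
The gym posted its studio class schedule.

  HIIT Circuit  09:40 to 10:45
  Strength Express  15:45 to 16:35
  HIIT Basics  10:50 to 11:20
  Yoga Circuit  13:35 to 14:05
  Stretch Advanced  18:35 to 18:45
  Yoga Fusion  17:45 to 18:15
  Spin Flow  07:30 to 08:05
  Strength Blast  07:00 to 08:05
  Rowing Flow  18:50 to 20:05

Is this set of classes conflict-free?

No

Sorted by start: Strength Blast, Spin Flow, HIIT Circuit, HIIT Basics, Yoga Circuit, Strength Express, Yoga Fusion, Stretch Advanced, Rowing Flow.
Spin Flow starts before Strength Blast ends → Strength Blast and Spin Flow overlap.
That's a conflict, so the schedule is not conflict-free.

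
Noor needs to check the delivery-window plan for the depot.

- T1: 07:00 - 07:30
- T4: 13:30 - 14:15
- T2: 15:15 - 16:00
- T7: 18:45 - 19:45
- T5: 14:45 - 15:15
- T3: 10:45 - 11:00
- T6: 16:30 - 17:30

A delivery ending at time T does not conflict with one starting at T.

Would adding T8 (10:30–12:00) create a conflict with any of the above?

Yes — it overlaps T3

T1: ends 07:30 at or before T8 starts 10:30 → clear.
T3: starts 10:45 before T8 ends 12:00, and ends 11:00 after T8 starts 10:30 → overlap.
T4: starts 13:30 at or after T8 ends 12:00 → clear.
T5: starts 14:45 at or after T8 ends 12:00 → clear.
T2: starts 15:15 at or after T8 ends 12:00 → clear.
T6: starts 16:30 at or after T8 ends 12:00 → clear.
T7: starts 18:45 at or after T8 ends 12:00 → clear.
T8 overlaps T3.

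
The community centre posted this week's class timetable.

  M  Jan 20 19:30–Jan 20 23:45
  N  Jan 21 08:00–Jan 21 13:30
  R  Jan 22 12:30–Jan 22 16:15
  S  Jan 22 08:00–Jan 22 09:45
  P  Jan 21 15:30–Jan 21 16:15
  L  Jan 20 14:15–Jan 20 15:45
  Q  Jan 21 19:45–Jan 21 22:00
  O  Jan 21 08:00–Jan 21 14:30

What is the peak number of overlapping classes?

2

Walk through starts and ends in time order (an end at T is processed before a start at T):
Jan 20 14:15 start L → 1
Jan 20 15:45 end L → 0
Jan 20 19:30 start M → 1
Jan 20 23:45 end M → 0
Jan 21 08:00 start N → 1
Jan 21 08:00 start O → 2
Jan 21 13:30 end N → 1
Jan 21 14:30 end O → 0
Jan 21 15:30 start P → 1
Jan 21 16:15 end P → 0
Jan 21 19:45 start Q → 1
Jan 21 22:00 end Q → 0
Jan 22 08:00 start S → 1
Jan 22 09:45 end S → 0
Jan 22 12:30 start R → 1
Jan 22 16:15 end R → 0
Peak is 2, at Jan 21 08:00 (N, O).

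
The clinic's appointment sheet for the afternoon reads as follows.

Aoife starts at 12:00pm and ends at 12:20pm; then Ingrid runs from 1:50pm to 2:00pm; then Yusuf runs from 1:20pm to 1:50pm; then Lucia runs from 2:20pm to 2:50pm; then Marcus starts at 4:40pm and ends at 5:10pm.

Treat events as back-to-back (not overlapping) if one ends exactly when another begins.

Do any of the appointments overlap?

Sorted by start: Aoife, Yusuf, Ingrid, Lucia, Marcus.
Yusuf starts after Aoife ends, so Aoife has no further overlaps.
Ingrid starts exactly when Yusuf ends (back-to-back, no overlap), so Yusuf has no further overlaps.
Lucia starts after Ingrid ends, so Ingrid has no further overlaps.
Marcus starts after Lucia ends.
Every pair is clear; the schedule has no overlaps.

No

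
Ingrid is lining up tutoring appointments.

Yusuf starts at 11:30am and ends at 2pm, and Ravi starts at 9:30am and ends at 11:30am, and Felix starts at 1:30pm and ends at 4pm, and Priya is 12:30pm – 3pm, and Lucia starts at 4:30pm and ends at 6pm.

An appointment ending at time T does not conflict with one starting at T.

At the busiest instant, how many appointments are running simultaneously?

3

Sort all start/end points and keep a running count:
9:30am start Ravi → 1
11:30am end Ravi → 0
11:30am start Yusuf → 1
12:30pm start Priya → 2
1:30pm start Felix → 3
2pm end Yusuf → 2
3pm end Priya → 1
4pm end Felix → 0
4:30pm start Lucia → 1
6pm end Lucia → 0
Peak is 3, at 1:30pm (Felix, Priya, Yusuf).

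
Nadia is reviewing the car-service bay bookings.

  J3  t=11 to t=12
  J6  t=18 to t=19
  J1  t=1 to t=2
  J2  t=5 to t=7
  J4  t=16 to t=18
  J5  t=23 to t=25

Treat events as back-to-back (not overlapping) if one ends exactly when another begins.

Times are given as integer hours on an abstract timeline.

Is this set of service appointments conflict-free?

Yes

Sorted by start: J1, J2, J3, J4, J6, J5.
J2 starts after J1 ends, so nothing later overlaps J1 either.
J3 starts after J2 ends, so nothing later overlaps J2 either.
J4 starts after J3 ends, so nothing later overlaps J3 either.
J6 starts exactly when J4 ends (back-to-back, no overlap), so nothing later overlaps J4 either.
J5 starts after J6 ends.
Every pair is clear; the schedule has no overlaps.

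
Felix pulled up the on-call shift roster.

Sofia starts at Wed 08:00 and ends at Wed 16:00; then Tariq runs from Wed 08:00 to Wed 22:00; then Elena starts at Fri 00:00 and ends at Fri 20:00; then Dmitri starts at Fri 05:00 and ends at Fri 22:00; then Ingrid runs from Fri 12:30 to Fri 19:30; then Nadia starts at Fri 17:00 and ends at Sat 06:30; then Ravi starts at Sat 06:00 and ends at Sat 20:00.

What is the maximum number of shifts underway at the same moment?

Walk through starts and ends in time order (an end at T is processed before a start at T):
Wed 08:00 start Sofia → 1
Wed 08:00 start Tariq → 2
Wed 16:00 end Sofia → 1
Wed 22:00 end Tariq → 0
Fri 00:00 start Elena → 1
Fri 05:00 start Dmitri → 2
Fri 12:30 start Ingrid → 3
Fri 17:00 start Nadia → 4
Fri 19:30 end Ingrid → 3
Fri 20:00 end Elena → 2
Fri 22:00 end Dmitri → 1
Sat 06:00 start Ravi → 2
Sat 06:30 end Nadia → 1
Sat 20:00 end Ravi → 0
Peak is 4, at Fri 17:00 (Dmitri, Elena, Ingrid, Nadia).

4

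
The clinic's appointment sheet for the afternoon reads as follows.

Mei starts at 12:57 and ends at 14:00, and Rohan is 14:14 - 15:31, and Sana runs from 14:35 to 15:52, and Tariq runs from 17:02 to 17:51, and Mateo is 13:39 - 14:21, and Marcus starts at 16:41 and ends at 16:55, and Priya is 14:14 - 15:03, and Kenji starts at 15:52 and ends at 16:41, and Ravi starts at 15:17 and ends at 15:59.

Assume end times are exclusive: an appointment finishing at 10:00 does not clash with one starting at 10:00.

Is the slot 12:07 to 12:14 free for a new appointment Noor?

Mei: starts 12:57 at or after Noor ends 12:14 → clear.
Mateo: starts 13:39 at or after Noor ends 12:14 → clear.
Rohan: starts 14:14 at or after Noor ends 12:14 → clear.
Priya: starts 14:14 at or after Noor ends 12:14 → clear.
Sana: starts 14:35 at or after Noor ends 12:14 → clear.
Ravi: starts 15:17 at or after Noor ends 12:14 → clear.
Kenji: starts 15:52 at or after Noor ends 12:14 → clear.
Marcus: starts 16:41 at or after Noor ends 12:14 → clear.
Tariq: starts 17:02 at or after Noor ends 12:14 → clear.

Yes — the slot is free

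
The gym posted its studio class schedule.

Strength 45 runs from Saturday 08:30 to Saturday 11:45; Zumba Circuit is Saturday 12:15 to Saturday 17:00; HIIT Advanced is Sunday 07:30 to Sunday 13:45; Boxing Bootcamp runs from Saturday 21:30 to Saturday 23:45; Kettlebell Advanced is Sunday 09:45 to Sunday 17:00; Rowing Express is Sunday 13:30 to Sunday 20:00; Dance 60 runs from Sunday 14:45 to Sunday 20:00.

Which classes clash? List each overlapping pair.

Dance 60 & Kettlebell Advanced, Dance 60 & Rowing Express, HIIT Advanced & Kettlebell Advanced, HIIT Advanced & Rowing Express, Kettlebell Advanced & Rowing Express

Sorted by start: Strength 45, Zumba Circuit, Boxing Bootcamp, HIIT Advanced, Kettlebell Advanced, Rowing Express, Dance 60.
Zumba Circuit starts after Strength 45 ends — done with Strength 45.
Boxing Bootcamp starts after Zumba Circuit ends — done with Zumba Circuit.
HIIT Advanced starts after Boxing Bootcamp ends — done with Boxing Bootcamp.
Kettlebell Advanced starts before HIIT Advanced ends → HIIT Advanced and Kettlebell Advanced overlap.
Rowing Express starts before HIIT Advanced ends → HIIT Advanced and Rowing Express overlap.
Dance 60 starts after HIIT Advanced ends.
Rowing Express starts before Kettlebell Advanced ends → Kettlebell Advanced and Rowing Express overlap.
Dance 60 starts before Kettlebell Advanced ends → Kettlebell Advanced and Dance 60 overlap.
Dance 60 starts before Rowing Express ends → Rowing Express and Dance 60 overlap.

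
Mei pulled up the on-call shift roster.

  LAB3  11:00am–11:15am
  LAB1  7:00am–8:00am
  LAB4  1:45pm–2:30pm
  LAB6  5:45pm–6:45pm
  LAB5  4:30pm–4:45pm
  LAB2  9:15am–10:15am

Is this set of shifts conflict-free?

Yes

Sorted by start: LAB1, LAB2, LAB3, LAB4, LAB5, LAB6.
LAB2 starts after LAB1 ends; LAB1 is clear from here.
LAB3 starts after LAB2 ends; LAB2 is clear from here.
LAB4 starts after LAB3 ends; LAB3 is clear from here.
LAB5 starts after LAB4 ends; LAB4 is clear from here.
LAB6 starts after LAB5 ends.
Every pair is clear; the schedule has no overlaps.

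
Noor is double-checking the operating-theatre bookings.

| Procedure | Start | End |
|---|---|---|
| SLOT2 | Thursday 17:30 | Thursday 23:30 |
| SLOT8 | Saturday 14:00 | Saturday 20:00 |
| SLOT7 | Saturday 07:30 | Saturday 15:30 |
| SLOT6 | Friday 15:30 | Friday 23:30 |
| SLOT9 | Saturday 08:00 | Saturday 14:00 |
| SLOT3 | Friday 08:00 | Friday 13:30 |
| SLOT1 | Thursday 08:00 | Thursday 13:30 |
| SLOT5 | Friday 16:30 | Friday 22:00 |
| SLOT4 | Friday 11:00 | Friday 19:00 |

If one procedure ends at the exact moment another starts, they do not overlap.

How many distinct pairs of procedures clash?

6

Check each pair: they overlap iff neither finishes before the other starts.
Sorted by start: SLOT1, SLOT2, SLOT3, SLOT4, SLOT6, SLOT5, SLOT7, SLOT9, SLOT8.
SLOT2 starts after SLOT1 ends, so SLOT1 has no further overlaps.
SLOT3 starts after SLOT2 ends, so SLOT2 has no further overlaps.
SLOT4 starts before SLOT3 ends → SLOT3 and SLOT4 overlap.
SLOT6 starts after SLOT3 ends, so SLOT3 has no further overlaps.
SLOT6 starts before SLOT4 ends → SLOT4 and SLOT6 overlap.
SLOT5 starts before SLOT4 ends → SLOT4 and SLOT5 overlap.
SLOT7 starts after SLOT4 ends, so SLOT4 has no further overlaps.
SLOT5 starts before SLOT6 ends → SLOT6 and SLOT5 overlap.
SLOT7 starts after SLOT6 ends, so SLOT6 has no further overlaps.
SLOT7 starts after SLOT5 ends, so SLOT5 has no further overlaps.
SLOT9 starts before SLOT7 ends → SLOT7 and SLOT9 overlap.
SLOT8 starts before SLOT7 ends → SLOT7 and SLOT8 overlap.
SLOT8 starts exactly when SLOT9 ends (back-to-back, no overlap).
Overlapping pairs: SLOT3 & SLOT4, SLOT4 & SLOT5, SLOT4 & SLOT6, SLOT5 & SLOT6, SLOT7 & SLOT8, SLOT7 & SLOT9 — 6 in total.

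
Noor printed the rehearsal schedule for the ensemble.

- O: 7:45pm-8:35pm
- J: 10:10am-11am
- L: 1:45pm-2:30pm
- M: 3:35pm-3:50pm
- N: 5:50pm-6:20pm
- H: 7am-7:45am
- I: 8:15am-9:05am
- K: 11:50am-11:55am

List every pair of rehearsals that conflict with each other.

Sorted by start: H, I, J, K, L, M, N, O.
I starts after H ends; H is clear from here.
J starts after I ends; I is clear from here.
K starts after J ends; J is clear from here.
L starts after K ends; K is clear from here.
M starts after L ends; L is clear from here.
N starts after M ends; M is clear from here.
O starts after N ends.

no overlapping pairs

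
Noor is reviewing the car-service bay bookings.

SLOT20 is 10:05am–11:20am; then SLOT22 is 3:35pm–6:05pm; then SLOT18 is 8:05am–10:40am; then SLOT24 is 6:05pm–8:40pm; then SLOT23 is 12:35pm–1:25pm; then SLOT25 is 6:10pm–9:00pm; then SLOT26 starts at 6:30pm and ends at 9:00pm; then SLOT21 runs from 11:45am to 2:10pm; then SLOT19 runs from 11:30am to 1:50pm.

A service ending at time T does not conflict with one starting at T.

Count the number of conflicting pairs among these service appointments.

7

Sorted by start: SLOT18, SLOT20, SLOT19, SLOT21, SLOT23, SLOT22, SLOT24, SLOT25, SLOT26.
SLOT20 starts before SLOT18 ends → SLOT18 and SLOT20 overlap.
SLOT19 starts after SLOT18 ends, so SLOT18 has no further overlaps.
SLOT19 starts after SLOT20 ends, so SLOT20 has no further overlaps.
SLOT21 starts before SLOT19 ends → SLOT19 and SLOT21 overlap.
SLOT23 starts before SLOT19 ends → SLOT19 and SLOT23 overlap.
SLOT22 starts after SLOT19 ends, so SLOT19 has no further overlaps.
SLOT23 starts before SLOT21 ends → SLOT21 and SLOT23 overlap.
SLOT22 starts after SLOT21 ends, so SLOT21 has no further overlaps.
SLOT22 starts after SLOT23 ends, so SLOT23 has no further overlaps.
SLOT24 starts exactly when SLOT22 ends (back-to-back, no overlap), so SLOT22 has no further overlaps.
SLOT25 starts before SLOT24 ends → SLOT24 and SLOT25 overlap.
SLOT26 starts before SLOT24 ends → SLOT24 and SLOT26 overlap.
SLOT26 starts before SLOT25 ends → SLOT25 and SLOT26 overlap.
Overlapping pairs: SLOT18 & SLOT20, SLOT19 & SLOT21, SLOT19 & SLOT23, SLOT21 & SLOT23, SLOT24 & SLOT25, SLOT24 & SLOT26, SLOT25 & SLOT26 — 7 in total.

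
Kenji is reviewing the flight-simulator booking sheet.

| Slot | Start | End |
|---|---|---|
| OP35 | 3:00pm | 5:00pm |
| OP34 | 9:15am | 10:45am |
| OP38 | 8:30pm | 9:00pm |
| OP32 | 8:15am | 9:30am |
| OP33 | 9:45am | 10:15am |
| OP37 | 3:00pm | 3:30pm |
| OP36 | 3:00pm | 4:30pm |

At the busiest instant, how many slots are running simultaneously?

Sweep the timeline, counting +1 at each start and −1 at each end (ends before starts at a tie):
8:15am start OP32 → 1
9:15am start OP34 → 2
9:30am end OP32 → 1
9:45am start OP33 → 2
10:15am end OP33 → 1
10:45am end OP34 → 0
3:00pm start OP35 → 1
3:00pm start OP36 → 2
3:00pm start OP37 → 3
3:30pm end OP37 → 2
4:30pm end OP36 → 1
5:00pm end OP35 → 0
8:30pm start OP38 → 1
9:00pm end OP38 → 0
Peak is 3, at 3:00pm (OP35, OP36, OP37).

3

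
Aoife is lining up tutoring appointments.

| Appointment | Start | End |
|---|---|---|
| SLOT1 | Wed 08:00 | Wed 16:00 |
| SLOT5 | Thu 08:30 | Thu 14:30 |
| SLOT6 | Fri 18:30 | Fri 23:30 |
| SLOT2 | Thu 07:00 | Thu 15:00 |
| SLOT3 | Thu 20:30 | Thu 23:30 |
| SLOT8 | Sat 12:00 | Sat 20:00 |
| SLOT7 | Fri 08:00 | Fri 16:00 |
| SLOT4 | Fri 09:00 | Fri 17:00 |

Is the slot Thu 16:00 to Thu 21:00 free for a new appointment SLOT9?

SLOT1: ends Wed 16:00 at or before SLOT9 starts Thu 16:00 → clear.
SLOT2: ends Thu 15:00 at or before SLOT9 starts Thu 16:00 → clear.
SLOT5: ends Thu 14:30 at or before SLOT9 starts Thu 16:00 → clear.
SLOT3: starts Thu 20:30 before SLOT9 ends Thu 21:00, and ends Thu 23:30 after SLOT9 starts Thu 16:00 → overlap.
SLOT7: starts Fri 08:00 at or after SLOT9 ends Thu 21:00 → clear.
SLOT4: starts Fri 09:00 at or after SLOT9 ends Thu 21:00 → clear.
SLOT6: starts Fri 18:30 at or after SLOT9 ends Thu 21:00 → clear.
SLOT8: starts Sat 12:00 at or after SLOT9 ends Thu 21:00 → clear.
SLOT9 overlaps SLOT3.

No — it overlaps SLOT3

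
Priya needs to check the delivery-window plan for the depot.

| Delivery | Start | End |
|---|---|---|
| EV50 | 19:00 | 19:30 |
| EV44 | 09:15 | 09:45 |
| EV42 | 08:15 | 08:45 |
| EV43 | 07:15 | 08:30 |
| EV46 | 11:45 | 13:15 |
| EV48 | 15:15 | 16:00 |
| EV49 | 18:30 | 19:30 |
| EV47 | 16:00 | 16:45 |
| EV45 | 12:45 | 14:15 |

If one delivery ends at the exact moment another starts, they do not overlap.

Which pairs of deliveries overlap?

Sorted by start: EV43, EV42, EV44, EV46, EV45, EV48, EV47, EV49, EV50.
EV42 starts before EV43 ends → EV43 and EV42 overlap.
EV44 starts after EV43 ends; EV43 is clear from here.
EV44 starts after EV42 ends; EV42 is clear from here.
EV46 starts after EV44 ends; EV44 is clear from here.
EV45 starts before EV46 ends → EV46 and EV45 overlap.
EV48 starts after EV46 ends; EV46 is clear from here.
EV48 starts after EV45 ends; EV45 is clear from here.
EV47 starts exactly when EV48 ends (back-to-back, no overlap); EV48 is clear from here.
EV49 starts after EV47 ends; EV47 is clear from here.
EV50 starts before EV49 ends → EV49 and EV50 overlap.

EV42 & EV43, EV45 & EV46, EV49 & EV50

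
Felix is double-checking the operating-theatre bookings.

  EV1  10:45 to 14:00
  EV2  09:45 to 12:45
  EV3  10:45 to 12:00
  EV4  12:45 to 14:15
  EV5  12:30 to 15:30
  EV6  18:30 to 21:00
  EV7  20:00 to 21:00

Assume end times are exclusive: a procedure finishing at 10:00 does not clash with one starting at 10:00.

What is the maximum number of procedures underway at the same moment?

3

Walk through starts and ends in time order (an end at T is processed before a start at T):
09:45 start EV2 → 1
10:45 start EV1 → 2
10:45 start EV3 → 3
12:00 end EV3 → 2
12:30 start EV5 → 3
12:45 end EV2 → 2
12:45 start EV4 → 3
14:00 end EV1 → 2
14:15 end EV4 → 1
15:30 end EV5 → 0
18:30 start EV6 → 1
20:00 start EV7 → 2
21:00 end EV6 → 1
21:00 end EV7 → 0
Peak is 3, at 10:45 (EV1, EV2, EV3).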